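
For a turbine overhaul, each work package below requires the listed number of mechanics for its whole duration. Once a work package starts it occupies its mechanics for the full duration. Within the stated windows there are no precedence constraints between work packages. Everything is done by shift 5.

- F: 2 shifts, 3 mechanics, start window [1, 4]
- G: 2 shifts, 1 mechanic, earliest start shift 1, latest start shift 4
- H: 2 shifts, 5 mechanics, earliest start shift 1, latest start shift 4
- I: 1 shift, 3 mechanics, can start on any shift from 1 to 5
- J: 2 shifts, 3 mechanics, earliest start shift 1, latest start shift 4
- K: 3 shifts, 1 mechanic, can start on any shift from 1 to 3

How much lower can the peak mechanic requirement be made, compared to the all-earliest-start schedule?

9

Early-start peak: s1:16  s2:13  s3:1  s4:0  s5:0 ⇒ 16.
Leveled (F@1, G@1, H@3, I@5, J@1, K@3): s1:7  s2:7  s3:6  s4:6  s5:4 ⇒ 7.
Reduction 16 − 7 = 9.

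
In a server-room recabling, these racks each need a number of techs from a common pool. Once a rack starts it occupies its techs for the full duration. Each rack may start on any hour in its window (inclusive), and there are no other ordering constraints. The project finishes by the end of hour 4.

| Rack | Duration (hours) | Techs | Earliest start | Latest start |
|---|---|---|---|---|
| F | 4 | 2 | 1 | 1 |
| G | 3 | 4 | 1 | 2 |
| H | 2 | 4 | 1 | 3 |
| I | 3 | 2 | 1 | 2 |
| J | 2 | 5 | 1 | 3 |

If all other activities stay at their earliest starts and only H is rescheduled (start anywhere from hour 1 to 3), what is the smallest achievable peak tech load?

H@1: h1:17  h2:17  h3:8  h4:2 → peak 17
H@2: h1:13  h2:17  h3:12  h4:2 → peak 17
H@3: h1:13  h2:13  h3:12  h4:6 → peak 13
Best is H@3, peak 13.

13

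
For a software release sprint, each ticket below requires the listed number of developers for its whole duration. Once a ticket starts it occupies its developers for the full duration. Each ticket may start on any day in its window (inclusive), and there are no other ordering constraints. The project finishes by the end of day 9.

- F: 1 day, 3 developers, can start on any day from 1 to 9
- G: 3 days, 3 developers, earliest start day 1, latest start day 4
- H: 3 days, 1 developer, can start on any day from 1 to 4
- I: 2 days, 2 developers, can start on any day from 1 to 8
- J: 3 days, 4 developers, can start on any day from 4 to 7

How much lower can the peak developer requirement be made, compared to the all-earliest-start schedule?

5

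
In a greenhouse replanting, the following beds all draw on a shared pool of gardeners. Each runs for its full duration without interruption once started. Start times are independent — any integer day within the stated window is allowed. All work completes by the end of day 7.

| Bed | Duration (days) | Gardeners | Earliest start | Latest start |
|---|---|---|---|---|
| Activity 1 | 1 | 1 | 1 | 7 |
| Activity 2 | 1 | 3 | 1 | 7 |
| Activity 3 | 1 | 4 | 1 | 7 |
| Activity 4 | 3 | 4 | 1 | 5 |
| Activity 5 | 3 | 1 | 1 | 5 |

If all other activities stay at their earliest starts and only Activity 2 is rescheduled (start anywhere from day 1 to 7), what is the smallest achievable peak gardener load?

10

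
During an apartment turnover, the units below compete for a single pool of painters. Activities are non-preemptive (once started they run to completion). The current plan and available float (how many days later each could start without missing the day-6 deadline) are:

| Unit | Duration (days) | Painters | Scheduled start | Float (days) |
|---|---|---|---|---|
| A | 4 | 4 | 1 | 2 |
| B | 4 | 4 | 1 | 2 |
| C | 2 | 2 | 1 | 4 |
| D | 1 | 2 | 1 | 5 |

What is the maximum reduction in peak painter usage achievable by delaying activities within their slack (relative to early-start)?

Early-start peak: d1:12  d2:10  d3:8  d4:8  d5:0  d6:0 ⇒ 12.
Leveled (A@1, B@1, C@5, D@5): d1:8  d2:8  d3:8  d4:8  d5:4  d6:2 ⇒ 8.
Reduction 12 − 8 = 4.

4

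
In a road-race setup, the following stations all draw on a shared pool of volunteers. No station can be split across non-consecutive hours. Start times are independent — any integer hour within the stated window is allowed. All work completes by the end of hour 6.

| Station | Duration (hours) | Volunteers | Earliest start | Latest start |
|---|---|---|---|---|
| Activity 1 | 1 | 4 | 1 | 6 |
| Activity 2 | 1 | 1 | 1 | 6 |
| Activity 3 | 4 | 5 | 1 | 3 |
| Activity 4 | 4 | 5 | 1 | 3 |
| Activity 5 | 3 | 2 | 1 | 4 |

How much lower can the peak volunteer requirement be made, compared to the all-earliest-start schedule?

Early-start peak: h1:17  h2:12  h3:12  h4:10  h5:0  h6:0 ⇒ 17.
Leveled (Activity 1@1, Activity 2@1, Activity 3@1, Activity 4@2, Activity 5@1): h1:12  h2:12  h3:12  h4:10  h5:5  h6:0 ⇒ 12.
Reduction 17 − 12 = 5.

5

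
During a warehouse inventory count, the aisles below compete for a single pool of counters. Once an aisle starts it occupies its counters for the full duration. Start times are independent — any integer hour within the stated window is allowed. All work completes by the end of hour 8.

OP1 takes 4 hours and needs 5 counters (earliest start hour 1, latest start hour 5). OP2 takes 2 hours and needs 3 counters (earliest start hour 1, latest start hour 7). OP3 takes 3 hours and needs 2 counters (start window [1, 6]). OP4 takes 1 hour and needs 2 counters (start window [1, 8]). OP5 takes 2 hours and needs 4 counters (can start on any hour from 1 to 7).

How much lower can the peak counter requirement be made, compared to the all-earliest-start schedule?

10

Early-start peak: h1:16  h2:14  h3:7  h4:5  h5:0  h6:0  h7:0  h8:0 ⇒ 16.
Leveled (OP1@1, OP2@5, OP3@5, OP4@8, OP5@7): h1:5  h2:5  h3:5  h4:5  h5:5  h6:5  h7:6  h8:6 ⇒ 6.
Reduction 16 − 6 = 10.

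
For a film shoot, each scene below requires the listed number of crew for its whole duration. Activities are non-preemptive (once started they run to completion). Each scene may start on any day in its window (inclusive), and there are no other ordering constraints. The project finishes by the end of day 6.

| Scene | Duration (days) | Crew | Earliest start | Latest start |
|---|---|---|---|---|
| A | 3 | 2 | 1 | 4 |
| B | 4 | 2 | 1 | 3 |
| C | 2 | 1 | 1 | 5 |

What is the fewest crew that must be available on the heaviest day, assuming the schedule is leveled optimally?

4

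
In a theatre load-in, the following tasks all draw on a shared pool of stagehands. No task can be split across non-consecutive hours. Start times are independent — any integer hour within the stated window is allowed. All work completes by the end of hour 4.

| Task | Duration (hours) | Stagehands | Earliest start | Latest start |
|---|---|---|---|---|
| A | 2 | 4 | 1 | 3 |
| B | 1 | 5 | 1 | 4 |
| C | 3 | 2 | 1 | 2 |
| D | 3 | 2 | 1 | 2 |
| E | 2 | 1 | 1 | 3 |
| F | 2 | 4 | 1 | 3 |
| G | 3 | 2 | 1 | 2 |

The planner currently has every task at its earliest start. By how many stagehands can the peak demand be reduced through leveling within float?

Early-start peak: h1:20  h2:15  h3:6  h4:0 ⇒ 20.
Leveled (A@1, B@1, C@1, D@2, E@2, F@3, G@2): h1:11  h2:11  h3:11  h4:8 ⇒ 11.
Reduction 20 − 11 = 9.

9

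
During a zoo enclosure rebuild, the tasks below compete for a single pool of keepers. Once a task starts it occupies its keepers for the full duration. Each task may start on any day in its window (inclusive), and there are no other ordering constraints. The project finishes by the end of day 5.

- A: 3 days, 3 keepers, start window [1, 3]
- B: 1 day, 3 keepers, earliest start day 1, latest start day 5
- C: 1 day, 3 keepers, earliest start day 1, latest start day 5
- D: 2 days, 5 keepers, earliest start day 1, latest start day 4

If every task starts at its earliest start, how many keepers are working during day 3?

At early start, day 3 has: A.
Demand: 3 = 3.

3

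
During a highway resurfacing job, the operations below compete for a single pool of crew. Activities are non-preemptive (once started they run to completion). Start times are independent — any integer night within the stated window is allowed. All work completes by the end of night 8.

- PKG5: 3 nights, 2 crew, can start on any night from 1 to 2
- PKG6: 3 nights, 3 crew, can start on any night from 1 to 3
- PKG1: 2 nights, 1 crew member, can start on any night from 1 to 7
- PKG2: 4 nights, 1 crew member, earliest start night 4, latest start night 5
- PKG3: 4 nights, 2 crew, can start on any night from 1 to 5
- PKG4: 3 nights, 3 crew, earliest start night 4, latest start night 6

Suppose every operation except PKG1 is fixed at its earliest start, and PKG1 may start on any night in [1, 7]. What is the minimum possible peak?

7

PKG1@1: n1:8  n2:8  n3:7  n4:6  n5:4  n6:4  n7:1  n8:0 → peak 8
PKG1@2: n1:7  n2:8  n3:8  n4:6  n5:4  n6:4  n7:1  n8:0 → peak 8
PKG1@3: n1:7  n2:7  n3:8  n4:7  n5:4  n6:4  n7:1  n8:0 → peak 8
PKG1@4: n1:7  n2:7  n3:7  n4:7  n5:5  n6:4  n7:1  n8:0 → peak 7
PKG1@5: n1:7  n2:7  n3:7  n4:6  n5:5  n6:5  n7:1  n8:0 → peak 7
PKG1@6: n1:7  n2:7  n3:7  n4:6  n5:4  n6:5  n7:2  n8:0 → peak 7
PKG1@7: n1:7  n2:7  n3:7  n4:6  n5:4  n6:4  n7:2  n8:1 → peak 7
Best is PKG1@4, peak 7.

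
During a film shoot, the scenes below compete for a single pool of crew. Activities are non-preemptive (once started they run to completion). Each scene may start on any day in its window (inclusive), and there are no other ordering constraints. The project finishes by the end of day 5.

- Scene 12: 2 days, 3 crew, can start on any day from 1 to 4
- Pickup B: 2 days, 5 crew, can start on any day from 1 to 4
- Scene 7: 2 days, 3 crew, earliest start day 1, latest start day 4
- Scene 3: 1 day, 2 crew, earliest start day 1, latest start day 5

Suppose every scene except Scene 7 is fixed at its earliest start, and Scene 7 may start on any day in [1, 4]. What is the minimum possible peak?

Scene 7@1: d1:13  d2:11  d3:0  d4:0  d5:0 → peak 13
Scene 7@2: d1:10  d2:11  d3:3  d4:0  d5:0 → peak 11
Scene 7@3: d1:10  d2:8  d3:3  d4:3  d5:0 → peak 10
Scene 7@4: d1:10  d2:8  d3:0  d4:3  d5:3 → peak 10
Best is Scene 7@3, peak 10.

10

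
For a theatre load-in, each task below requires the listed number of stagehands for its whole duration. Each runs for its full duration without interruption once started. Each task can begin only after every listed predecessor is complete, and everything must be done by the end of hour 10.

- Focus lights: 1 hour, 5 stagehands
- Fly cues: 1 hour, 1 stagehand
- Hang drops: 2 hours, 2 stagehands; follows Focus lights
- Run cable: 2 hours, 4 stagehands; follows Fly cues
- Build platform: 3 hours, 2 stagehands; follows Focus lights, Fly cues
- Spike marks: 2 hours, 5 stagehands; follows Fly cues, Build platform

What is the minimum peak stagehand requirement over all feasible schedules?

5

Early-start (Focus lights@1, Fly cues@1, Hang drops@2, Run cable@2, Build platform@2, Spike marks@5) gives peak 8: h1:6  h2:8  h3:8  h4:2  h5:5  h6:5  h7:0  h8:0  h9:0  h10:0.
Shift Fly cues→2, Run cable→4, Build platform→6, Spike marks→9.
Schedule Focus lights@1, Fly cues@2, Hang drops@2, Run cable@4, Build platform@6, Spike marks@9: h1:5  h2:3  h3:2  h4:4  h5:4  h6:2  h7:2  h8:2  h9:5  h10:5 — peak 5.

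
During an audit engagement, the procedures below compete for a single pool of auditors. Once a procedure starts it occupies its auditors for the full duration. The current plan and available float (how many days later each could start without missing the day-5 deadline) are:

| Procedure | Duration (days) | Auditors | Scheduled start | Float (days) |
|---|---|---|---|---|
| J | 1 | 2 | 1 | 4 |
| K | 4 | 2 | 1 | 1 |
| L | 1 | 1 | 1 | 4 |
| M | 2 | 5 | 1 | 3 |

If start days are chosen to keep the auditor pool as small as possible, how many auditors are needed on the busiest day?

7

Early-start (J@1, K@1, L@1, M@1) gives peak 10: d1:10  d2:7  d3:2  d4:2  d5:0.
Shift M→2.
Schedule J@1, K@1, L@1, M@2: d1:5  d2:7  d3:7  d4:2  d5:0 — peak 7.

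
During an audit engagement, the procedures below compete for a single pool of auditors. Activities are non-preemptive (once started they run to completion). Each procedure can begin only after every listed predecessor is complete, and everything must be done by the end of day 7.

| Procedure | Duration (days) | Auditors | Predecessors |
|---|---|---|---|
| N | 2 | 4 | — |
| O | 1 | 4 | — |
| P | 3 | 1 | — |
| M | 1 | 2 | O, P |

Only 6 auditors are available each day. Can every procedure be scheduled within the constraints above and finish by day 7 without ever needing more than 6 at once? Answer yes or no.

Schedule N@1, O@3, P@4, M@7: d1:4  d2:4  d3:4  d4:1  d5:1  d6:1  d7:2 — peak 4 ≤ 6.

yes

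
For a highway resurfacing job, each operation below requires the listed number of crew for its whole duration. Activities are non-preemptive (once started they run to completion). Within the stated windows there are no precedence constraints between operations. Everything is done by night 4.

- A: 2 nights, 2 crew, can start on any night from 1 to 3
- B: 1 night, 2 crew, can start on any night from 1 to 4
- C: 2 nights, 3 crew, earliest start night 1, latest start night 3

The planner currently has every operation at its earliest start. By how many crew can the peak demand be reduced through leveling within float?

Early-start peak: n1:7  n2:5  n3:0  n4:0 ⇒ 7.
Leveled (A@1, B@1, C@3): n1:4  n2:2  n3:3  n4:3 ⇒ 4.
Reduction 7 − 4 = 3.

3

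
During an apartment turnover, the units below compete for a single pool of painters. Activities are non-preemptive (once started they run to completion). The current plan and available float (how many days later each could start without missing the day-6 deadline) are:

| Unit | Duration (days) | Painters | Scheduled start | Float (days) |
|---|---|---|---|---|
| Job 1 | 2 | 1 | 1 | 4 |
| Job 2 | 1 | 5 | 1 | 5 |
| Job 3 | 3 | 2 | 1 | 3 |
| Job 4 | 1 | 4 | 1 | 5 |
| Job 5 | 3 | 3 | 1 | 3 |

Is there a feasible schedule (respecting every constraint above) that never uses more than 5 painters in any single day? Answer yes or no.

Schedule Job 1@1, Job 2@3, Job 3@4, Job 4@1, Job 5@4: d1:5  d2:1  d3:5  d4:5  d5:5  d6:5 — peak 5 ≤ 5.

yes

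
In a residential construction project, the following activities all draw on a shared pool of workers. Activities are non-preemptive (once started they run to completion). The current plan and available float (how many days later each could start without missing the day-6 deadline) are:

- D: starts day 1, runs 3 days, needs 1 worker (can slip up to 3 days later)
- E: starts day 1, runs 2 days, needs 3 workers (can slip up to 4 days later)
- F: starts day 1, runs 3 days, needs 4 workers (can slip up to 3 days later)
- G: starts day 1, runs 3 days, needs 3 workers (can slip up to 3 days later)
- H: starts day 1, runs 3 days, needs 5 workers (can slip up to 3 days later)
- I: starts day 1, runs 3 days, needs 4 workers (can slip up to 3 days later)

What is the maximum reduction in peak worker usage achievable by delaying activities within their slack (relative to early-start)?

10

Early-start peak: d1:20  d2:20  d3:17  d4:0  d5:0  d6:0 ⇒ 20.
Leveled (D@1, E@4, F@1, G@4, H@1, I@4): d1:10  d2:10  d3:10  d4:10  d5:10  d6:7 ⇒ 10.
Reduction 20 − 10 = 10.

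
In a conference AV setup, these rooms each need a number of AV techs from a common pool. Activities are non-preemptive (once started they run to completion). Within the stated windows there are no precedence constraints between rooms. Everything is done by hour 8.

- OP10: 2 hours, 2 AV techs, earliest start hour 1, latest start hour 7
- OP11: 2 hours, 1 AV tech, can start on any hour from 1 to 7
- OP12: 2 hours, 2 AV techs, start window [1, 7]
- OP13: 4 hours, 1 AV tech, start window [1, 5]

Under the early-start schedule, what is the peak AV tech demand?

6

Early-start schedule: OP10@1, OP11@1, OP12@1, OP13@1.
Load per hour: hour 1: 6, hour 2: 6, hour 3: 1, hour 4: 1, hour 5: 0, hour 6: 0, hour 7: 0, hour 8: 0.
Peak is 6.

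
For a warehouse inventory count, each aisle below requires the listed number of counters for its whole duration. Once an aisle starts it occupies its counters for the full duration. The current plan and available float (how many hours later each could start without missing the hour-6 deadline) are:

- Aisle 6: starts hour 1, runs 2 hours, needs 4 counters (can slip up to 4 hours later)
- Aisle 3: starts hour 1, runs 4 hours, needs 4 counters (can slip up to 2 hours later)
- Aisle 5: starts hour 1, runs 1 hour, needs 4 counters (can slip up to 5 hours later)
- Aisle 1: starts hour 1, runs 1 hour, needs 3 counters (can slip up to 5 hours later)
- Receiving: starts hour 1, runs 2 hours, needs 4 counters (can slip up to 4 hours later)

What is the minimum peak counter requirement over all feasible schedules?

Early-start (Aisle 6@1, Aisle 3@1, Aisle 5@1, Aisle 1@1, Receiving@1) gives peak 19: h1:19  h2:12  h3:4  h4:4  h5:0  h6:0.
Shift Aisle 5→3, Aisle 1→4, Receiving→5.
Schedule Aisle 6@1, Aisle 3@1, Aisle 5@3, Aisle 1@4, Receiving@5: h1:8  h2:8  h3:8  h4:7  h5:4  h6:4 — peak 8.

8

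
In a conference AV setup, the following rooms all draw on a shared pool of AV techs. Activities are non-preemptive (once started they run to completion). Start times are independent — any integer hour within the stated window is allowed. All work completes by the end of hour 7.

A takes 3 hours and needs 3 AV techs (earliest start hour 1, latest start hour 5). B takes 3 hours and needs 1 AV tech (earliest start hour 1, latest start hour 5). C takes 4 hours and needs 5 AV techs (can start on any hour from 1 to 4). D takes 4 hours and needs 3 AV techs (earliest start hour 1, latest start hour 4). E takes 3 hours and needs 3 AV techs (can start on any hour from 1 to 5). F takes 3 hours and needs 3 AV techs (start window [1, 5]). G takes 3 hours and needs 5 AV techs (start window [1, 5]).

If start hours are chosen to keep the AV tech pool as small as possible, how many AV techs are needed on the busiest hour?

Early-start (A@1, B@1, C@1, D@1, E@1, F@1, G@1) gives peak 23: h1:23  h2:23  h3:23  h4:8  h5:0  h6:0  h7:0.
Shift E→4, F→5, G→5.
Schedule A@1, B@1, C@1, D@1, E@4, F@5, G@5: h1:12  h2:12  h3:12  h4:11  h5:11  h6:11  h7:8 — peak 12.

12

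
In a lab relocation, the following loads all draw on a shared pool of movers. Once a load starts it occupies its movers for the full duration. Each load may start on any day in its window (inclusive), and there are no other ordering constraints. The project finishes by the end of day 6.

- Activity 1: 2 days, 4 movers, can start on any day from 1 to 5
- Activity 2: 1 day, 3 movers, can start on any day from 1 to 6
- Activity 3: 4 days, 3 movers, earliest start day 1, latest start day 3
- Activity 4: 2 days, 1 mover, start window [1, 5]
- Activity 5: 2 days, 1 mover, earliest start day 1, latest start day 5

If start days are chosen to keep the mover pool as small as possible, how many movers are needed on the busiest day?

6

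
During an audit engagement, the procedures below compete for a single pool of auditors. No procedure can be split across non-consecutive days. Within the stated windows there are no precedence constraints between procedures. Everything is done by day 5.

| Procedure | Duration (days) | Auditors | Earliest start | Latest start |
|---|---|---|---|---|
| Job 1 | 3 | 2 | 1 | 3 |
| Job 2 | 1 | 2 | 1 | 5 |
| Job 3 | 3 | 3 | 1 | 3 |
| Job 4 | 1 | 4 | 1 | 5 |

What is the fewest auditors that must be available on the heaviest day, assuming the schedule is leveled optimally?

5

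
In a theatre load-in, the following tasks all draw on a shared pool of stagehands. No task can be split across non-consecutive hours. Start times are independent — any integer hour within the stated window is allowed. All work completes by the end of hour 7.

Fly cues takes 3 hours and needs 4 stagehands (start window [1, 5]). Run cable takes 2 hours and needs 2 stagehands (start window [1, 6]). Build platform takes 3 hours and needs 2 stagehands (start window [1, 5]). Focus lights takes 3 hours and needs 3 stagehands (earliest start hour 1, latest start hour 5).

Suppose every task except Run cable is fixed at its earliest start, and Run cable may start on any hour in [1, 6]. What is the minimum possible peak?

9

Run cable@1: h1:11  h2:11  h3:9  h4:0  h5:0  h6:0  h7:0 → peak 11
Run cable@2: h1:9  h2:11  h3:11  h4:0  h5:0  h6:0  h7:0 → peak 11
Run cable@3: h1:9  h2:9  h3:11  h4:2  h5:0  h6:0  h7:0 → peak 11
Run cable@4: h1:9  h2:9  h3:9  h4:2  h5:2  h6:0  h7:0 → peak 9
Run cable@5: h1:9  h2:9  h3:9  h4:0  h5:2  h6:2  h7:0 → peak 9
Run cable@6: h1:9  h2:9  h3:9  h4:0  h5:0  h6:2  h7:2 → peak 9
Best is Run cable@4, peak 9.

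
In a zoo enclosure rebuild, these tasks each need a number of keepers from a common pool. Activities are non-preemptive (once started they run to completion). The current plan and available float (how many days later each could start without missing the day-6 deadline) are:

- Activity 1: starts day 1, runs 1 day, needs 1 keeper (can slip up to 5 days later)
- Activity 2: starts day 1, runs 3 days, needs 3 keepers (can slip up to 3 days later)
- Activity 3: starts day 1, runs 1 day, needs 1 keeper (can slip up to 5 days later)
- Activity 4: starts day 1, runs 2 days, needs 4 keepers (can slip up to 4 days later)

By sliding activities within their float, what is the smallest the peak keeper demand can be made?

4

Early-start (Activity 1@1, Activity 2@1, Activity 3@1, Activity 4@1) gives peak 9: d1:9  d2:7  d3:3  d4:0  d5:0  d6:0.
Shift Activity 3→2, Activity 4→4.
Schedule Activity 1@1, Activity 2@1, Activity 3@2, Activity 4@4: d1:4  d2:4  d3:3  d4:4  d5:4  d6:0 — peak 4.
Total keeper-days = 19 over 6 days ⇒ peak ≥ ⌈19/6⌉ = 4, so 4 is optimal.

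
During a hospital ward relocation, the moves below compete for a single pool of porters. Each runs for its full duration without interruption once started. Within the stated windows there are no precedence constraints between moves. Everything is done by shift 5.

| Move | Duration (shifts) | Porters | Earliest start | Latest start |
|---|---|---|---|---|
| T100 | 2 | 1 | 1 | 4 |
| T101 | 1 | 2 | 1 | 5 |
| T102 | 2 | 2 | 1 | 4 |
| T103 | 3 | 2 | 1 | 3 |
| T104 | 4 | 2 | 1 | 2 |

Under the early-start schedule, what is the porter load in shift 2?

At early start, shift 2 has: T100, T102, T103, T104.
Demand: 1 + 2 + 2 + 2 = 7.

7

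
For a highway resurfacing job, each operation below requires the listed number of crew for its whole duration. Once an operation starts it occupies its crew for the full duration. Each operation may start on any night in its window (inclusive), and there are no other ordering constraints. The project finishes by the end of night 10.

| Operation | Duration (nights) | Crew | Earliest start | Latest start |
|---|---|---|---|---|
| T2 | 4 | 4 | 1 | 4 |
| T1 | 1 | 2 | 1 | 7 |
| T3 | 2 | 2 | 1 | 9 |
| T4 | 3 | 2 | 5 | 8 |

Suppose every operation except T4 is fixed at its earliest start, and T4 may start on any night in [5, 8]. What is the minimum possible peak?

8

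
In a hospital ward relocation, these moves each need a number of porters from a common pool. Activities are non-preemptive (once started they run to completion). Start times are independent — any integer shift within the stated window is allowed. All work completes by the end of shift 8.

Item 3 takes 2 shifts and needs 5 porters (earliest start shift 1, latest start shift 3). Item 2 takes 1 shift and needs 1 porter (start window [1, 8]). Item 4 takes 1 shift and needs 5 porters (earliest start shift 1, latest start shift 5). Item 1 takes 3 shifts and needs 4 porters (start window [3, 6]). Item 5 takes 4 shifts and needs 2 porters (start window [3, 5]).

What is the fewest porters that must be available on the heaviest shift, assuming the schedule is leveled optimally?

6

Early-start (Item 3@1, Item 2@1, Item 4@1, Item 1@3, Item 5@3) gives peak 11: s1:11  s2:5  s3:6  s4:6  s5:6  s6:2  s7:0  s8:0.
Shift Item 4→3, Item 1→4, Item 5→4.
Schedule Item 3@1, Item 2@1, Item 4@3, Item 1@4, Item 5@4: s1:6  s2:5  s3:5  s4:6  s5:6  s6:6  s7:2  s8:0 — peak 6.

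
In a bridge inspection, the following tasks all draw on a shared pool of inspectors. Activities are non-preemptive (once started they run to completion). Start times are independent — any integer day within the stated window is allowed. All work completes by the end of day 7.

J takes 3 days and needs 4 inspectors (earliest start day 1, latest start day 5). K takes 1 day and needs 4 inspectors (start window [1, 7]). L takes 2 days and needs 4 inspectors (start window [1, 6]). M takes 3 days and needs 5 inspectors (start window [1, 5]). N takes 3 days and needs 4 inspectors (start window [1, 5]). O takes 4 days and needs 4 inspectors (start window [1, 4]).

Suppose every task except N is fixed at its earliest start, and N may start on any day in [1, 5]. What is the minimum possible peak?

21

N@1: d1:25  d2:21  d3:17  d4:4  d5:0  d6:0  d7:0 → peak 25
N@2: d1:21  d2:21  d3:17  d4:8  d5:0  d6:0  d7:0 → peak 21
N@3: d1:21  d2:17  d3:17  d4:8  d5:4  d6:0  d7:0 → peak 21
N@4: d1:21  d2:17  d3:13  d4:8  d5:4  d6:4  d7:0 → peak 21
N@5: d1:21  d2:17  d3:13  d4:4  d5:4  d6:4  d7:4 → peak 21
Best is N@2, peak 21.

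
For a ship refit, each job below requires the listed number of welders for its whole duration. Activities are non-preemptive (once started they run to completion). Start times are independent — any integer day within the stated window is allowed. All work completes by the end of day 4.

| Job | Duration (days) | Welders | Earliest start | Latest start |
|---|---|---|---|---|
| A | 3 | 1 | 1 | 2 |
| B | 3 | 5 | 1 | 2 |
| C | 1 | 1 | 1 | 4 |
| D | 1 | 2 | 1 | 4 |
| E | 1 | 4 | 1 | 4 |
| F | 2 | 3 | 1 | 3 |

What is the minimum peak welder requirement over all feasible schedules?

Early-start (A@1, B@1, C@1, D@1, E@1, F@1) gives peak 16: d1:16  d2:9  d3:6  d4:0.
Shift E→4, F→2.
Schedule A@1, B@1, C@1, D@1, E@4, F@2: d1:9  d2:9  d3:9  d4:4 — peak 9.

9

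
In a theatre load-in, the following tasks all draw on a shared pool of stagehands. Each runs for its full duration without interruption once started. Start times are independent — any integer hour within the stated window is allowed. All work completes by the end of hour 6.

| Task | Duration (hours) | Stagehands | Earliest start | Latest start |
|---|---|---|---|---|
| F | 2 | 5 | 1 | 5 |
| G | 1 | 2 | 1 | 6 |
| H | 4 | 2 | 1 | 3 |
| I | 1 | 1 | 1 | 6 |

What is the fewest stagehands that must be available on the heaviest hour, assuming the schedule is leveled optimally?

5

Early-start (F@1, G@1, H@1, I@1) gives peak 10: h1:10  h2:7  h3:2  h4:2  h5:0  h6:0.
Shift G→3, H→3, I→3.
Schedule F@1, G@3, H@3, I@3: h1:5  h2:5  h3:5  h4:2  h5:2  h6:2 — peak 5.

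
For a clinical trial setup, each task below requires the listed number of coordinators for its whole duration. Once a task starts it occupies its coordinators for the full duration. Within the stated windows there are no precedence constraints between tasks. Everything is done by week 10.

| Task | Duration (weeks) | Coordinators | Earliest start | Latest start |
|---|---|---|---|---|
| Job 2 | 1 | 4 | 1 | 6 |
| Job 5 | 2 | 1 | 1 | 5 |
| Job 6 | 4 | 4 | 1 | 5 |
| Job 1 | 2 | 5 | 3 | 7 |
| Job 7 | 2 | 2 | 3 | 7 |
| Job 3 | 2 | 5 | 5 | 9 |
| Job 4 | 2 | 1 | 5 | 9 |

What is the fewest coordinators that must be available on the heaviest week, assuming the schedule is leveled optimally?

6

Early-start (Job 2@1, Job 5@1, Job 6@1, Job 1@3, Job 7@3, Job 3@5, Job 4@5) gives peak 11: w1:9  w2:5  w3:11  w4:11  w5:6  w6:6  w7:0  w8:0  w9:0  w10:0.
Shift Job 6→2, Job 1→6, Job 3→8.
Schedule Job 2@1, Job 5@1, Job 6@2, Job 1@6, Job 7@3, Job 3@8, Job 4@5: w1:5  w2:5  w3:6  w4:6  w5:5  w6:6  w7:5  w8:5  w9:5  w10:0 — peak 6.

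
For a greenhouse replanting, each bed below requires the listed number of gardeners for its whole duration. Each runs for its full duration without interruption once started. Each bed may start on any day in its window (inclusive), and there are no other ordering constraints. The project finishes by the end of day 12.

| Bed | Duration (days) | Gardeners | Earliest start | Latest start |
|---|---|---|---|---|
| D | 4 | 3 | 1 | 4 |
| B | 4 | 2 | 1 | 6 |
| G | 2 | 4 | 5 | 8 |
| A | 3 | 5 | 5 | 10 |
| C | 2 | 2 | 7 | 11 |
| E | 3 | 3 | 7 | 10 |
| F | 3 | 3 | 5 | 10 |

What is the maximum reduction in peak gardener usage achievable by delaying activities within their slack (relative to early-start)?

7

Early-start peak: d1:5  d2:5  d3:5  d4:5  d5:12  d6:12  d7:13  d8:5  d9:3  d10:0  d11:0  d12:0 ⇒ 13.
Leveled (D@1, B@1, G@8, A@5, C@8, E@10, F@10): d1:5  d2:5  d3:5  d4:5  d5:5  d6:5  d7:5  d8:6  d9:6  d10:6  d11:6  d12:6 ⇒ 6.
Reduction 13 − 6 = 7.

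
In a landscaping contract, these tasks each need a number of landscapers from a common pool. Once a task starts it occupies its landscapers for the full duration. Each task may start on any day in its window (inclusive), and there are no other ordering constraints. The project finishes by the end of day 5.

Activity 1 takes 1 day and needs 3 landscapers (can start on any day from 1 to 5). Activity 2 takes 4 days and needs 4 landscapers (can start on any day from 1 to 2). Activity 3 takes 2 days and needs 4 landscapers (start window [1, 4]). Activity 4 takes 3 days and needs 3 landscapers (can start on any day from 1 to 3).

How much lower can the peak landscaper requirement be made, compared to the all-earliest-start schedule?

6

Early-start peak: d1:14  d2:11  d3:7  d4:4  d5:0 ⇒ 14.
Leveled (Activity 1@1, Activity 2@2, Activity 3@1, Activity 4@3): d1:7  d2:8  d3:7  d4:7  d5:7 ⇒ 8.
Reduction 14 − 8 = 6.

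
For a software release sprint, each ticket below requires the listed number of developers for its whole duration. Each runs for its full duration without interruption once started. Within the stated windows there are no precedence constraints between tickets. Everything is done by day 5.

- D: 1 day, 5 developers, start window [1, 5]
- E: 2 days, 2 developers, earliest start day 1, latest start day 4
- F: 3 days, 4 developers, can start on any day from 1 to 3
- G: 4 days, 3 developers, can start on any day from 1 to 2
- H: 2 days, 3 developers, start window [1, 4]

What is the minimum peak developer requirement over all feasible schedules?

Early-start (D@1, E@1, F@1, G@1, H@1) gives peak 17: d1:17  d2:12  d3:7  d4:3  d5:0.
Shift E→2, G→2, H→4.
Schedule D@1, E@2, F@1, G@2, H@4: d1:9  d2:9  d3:9  d4:6  d5:6 — peak 9.

9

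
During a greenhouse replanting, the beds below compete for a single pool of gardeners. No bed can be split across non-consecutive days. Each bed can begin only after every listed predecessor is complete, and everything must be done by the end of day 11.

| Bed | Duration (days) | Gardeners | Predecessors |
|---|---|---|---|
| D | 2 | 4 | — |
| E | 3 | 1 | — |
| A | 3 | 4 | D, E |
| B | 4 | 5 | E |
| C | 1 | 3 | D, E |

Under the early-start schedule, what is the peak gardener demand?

12

Early-start schedule: D@1, E@1, A@4, B@4, C@4.
Load per day: day 1: 5, day 2: 5, day 3: 1, day 4: 12, day 5: 9, day 6: 9, day 7: 5, day 8: 0, day 9: 0, day 10: 0, day 11: 0.
Peak is 12.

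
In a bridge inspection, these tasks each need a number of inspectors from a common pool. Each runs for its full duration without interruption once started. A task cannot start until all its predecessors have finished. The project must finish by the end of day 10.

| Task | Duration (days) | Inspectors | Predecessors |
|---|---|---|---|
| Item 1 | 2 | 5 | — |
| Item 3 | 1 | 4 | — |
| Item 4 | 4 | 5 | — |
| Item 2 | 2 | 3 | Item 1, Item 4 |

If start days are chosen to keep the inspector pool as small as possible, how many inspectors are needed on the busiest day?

5

Early-start (Item 1@1, Item 3@1, Item 4@1, Item 2@5) gives peak 14: d1:14  d2:10  d3:5  d4:5  d5:3  d6:3  d7:0  d8:0  d9:0  d10:0.
Shift Item 3→3, Item 4→4, Item 2→8.
Schedule Item 1@1, Item 3@3, Item 4@4, Item 2@8: d1:5  d2:5  d3:4  d4:5  d5:5  d6:5  d7:5  d8:3  d9:3  d10:0 — peak 5.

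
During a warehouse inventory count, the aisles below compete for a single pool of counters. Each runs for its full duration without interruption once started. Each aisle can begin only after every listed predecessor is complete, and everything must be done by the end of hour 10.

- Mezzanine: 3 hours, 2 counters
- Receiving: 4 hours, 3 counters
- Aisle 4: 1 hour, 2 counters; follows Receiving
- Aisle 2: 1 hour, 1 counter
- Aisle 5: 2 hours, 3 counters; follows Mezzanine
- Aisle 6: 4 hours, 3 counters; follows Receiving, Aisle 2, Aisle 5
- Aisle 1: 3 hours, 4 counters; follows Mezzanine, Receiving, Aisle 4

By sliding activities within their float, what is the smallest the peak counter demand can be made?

Schedule Mezzanine@1, Receiving@1, Aisle 4@5, Aisle 2@1, Aisle 5@4, Aisle 6@6, Aisle 1@6: h1:6  h2:5  h3:5  h4:6  h5:5  h6:7  h7:7  h8:7  h9:3  h10:0 — peak 7.

7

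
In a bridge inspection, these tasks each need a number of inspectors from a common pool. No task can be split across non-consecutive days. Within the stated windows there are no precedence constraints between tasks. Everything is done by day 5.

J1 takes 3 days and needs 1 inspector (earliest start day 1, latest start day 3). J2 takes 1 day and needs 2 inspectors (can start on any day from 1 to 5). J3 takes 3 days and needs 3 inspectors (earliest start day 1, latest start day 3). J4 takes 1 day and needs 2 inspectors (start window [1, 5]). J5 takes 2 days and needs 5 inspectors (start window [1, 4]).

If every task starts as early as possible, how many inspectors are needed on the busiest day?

13

Early-start schedule: J1@1, J2@1, J3@1, J4@1, J5@1.
Load per day: day 1: 13, day 2: 9, day 3: 4, day 4: 0, day 5: 0.
Peak is 13.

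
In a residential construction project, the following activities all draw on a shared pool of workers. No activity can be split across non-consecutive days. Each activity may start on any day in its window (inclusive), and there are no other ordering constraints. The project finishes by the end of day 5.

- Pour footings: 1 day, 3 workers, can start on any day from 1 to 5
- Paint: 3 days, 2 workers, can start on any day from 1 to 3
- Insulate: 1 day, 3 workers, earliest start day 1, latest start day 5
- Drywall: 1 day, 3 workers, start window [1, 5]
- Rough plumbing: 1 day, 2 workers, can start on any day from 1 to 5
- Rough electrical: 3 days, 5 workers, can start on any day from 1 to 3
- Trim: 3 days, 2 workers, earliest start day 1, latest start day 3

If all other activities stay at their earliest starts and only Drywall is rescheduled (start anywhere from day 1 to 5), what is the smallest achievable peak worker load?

Drywall@1: d1:20  d2:9  d3:9  d4:0  d5:0 → peak 20
Drywall@2: d1:17  d2:12  d3:9  d4:0  d5:0 → peak 17
Drywall@3: d1:17  d2:9  d3:12  d4:0  d5:0 → peak 17
Drywall@4: d1:17  d2:9  d3:9  d4:3  d5:0 → peak 17
Drywall@5: d1:17  d2:9  d3:9  d4:0  d5:3 → peak 17
Best is Drywall@2, peak 17.

17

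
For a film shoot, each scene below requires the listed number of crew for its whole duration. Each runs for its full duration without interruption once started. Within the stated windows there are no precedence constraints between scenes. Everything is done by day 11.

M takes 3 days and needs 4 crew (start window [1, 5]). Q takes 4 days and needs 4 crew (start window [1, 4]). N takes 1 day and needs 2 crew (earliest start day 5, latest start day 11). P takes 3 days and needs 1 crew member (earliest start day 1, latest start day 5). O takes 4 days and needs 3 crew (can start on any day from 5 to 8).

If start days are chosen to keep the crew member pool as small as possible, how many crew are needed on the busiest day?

Early-start (M@1, Q@1, N@5, P@1, O@5) gives peak 9: d1:9  d2:9  d3:9  d4:4  d5:5  d6:3  d7:3  d8:3  d9:0  d10:0  d11:0.
Shift Q→4, N→8, O→8.
Schedule M@1, Q@4, N@8, P@1, O@8: d1:5  d2:5  d3:5  d4:4  d5:4  d6:4  d7:4  d8:5  d9:3  d10:3  d11:3 — peak 5.
Total crew member-days = 45 over 11 days ⇒ peak ≥ ⌈45/11⌉ = 5, so 5 is optimal.

5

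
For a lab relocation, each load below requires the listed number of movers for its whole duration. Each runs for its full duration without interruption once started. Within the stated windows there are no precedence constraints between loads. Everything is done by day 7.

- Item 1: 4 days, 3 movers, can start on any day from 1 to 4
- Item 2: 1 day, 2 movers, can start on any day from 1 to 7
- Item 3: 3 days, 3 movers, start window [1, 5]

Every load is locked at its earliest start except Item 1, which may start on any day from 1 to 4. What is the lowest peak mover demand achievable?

5

Item 1@1: d1:8  d2:6  d3:6  d4:3  d5:0  d6:0  d7:0 → peak 8
Item 1@2: d1:5  d2:6  d3:6  d4:3  d5:3  d6:0  d7:0 → peak 6
Item 1@3: d1:5  d2:3  d3:6  d4:3  d5:3  d6:3  d7:0 → peak 6
Item 1@4: d1:5  d2:3  d3:3  d4:3  d5:3  d6:3  d7:3 → peak 5
Best is Item 1@4, peak 5.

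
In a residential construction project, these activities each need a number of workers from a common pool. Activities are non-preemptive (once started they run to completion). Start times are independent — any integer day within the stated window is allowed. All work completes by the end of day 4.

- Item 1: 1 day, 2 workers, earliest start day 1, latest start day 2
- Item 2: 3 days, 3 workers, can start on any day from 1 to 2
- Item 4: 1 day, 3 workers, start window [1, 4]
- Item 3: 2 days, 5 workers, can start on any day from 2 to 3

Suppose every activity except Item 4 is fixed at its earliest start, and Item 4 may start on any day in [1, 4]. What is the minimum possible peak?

8

Item 4@1: d1:8  d2:8  d3:8  d4:0 → peak 8
Item 4@2: d1:5  d2:11  d3:8  d4:0 → peak 11
Item 4@3: d1:5  d2:8  d3:11  d4:0 → peak 11
Item 4@4: d1:5  d2:8  d3:8  d4:3 → peak 8
Best is Item 4@1, peak 8.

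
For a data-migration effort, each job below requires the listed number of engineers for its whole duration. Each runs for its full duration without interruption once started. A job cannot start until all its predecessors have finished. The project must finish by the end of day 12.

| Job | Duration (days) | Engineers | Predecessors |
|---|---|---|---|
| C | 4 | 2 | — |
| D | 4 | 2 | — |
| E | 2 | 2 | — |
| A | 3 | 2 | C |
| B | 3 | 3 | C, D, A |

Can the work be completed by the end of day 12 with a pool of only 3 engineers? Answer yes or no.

no

The minimum achievable peak is 4; 3 < 4, so no feasible schedule stays within the cap.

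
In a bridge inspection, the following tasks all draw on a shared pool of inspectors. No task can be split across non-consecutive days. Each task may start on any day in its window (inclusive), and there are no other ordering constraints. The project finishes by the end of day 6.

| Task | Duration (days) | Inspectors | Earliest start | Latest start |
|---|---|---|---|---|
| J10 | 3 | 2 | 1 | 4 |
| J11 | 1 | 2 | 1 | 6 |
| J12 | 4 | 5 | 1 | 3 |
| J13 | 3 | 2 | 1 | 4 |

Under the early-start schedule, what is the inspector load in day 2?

9

At early start, day 2 has: J10, J12, J13.
Demand: 2 + 5 + 2 = 9.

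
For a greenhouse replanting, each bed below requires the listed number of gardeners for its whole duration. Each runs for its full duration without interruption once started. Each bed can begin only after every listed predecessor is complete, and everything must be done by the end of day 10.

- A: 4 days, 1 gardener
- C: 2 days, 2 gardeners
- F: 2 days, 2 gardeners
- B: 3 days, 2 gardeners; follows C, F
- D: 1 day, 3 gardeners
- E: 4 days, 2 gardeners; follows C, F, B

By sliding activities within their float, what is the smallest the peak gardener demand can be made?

4

Early-start (A@1, C@1, F@1, B@3, D@1, E@6) gives peak 8: d1:8  d2:5  d3:3  d4:3  d5:2  d6:2  d7:2  d8:2  d9:2  d10:0.
Shift A→3, D→6, E→7.
Schedule A@3, C@1, F@1, B@3, D@6, E@7: d1:4  d2:4  d3:3  d4:3  d5:3  d6:4  d7:2  d8:2  d9:2  d10:2 — peak 4.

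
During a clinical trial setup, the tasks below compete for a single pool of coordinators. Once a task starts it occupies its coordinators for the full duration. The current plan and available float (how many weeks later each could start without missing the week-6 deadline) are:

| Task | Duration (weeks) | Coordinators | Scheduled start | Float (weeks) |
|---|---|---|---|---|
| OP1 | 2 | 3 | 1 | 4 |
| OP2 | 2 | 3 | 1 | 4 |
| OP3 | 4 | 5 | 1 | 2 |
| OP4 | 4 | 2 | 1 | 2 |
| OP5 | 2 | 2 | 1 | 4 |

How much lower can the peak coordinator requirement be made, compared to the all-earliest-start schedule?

7

Early-start peak: w1:15  w2:15  w3:7  w4:7  w5:0  w6:0 ⇒ 15.
Leveled (OP1@1, OP2@1, OP3@3, OP4@1, OP5@5): w1:8  w2:8  w3:7  w4:7  w5:7  w6:7 ⇒ 8.
Reduction 15 − 8 = 7.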